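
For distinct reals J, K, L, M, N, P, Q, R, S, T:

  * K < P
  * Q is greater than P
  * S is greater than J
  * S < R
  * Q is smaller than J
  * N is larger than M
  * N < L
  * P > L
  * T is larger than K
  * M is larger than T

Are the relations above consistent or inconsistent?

consistent

The single ordering K < T < M < N < L < P < Q < J < S < R satisfies every listed relation, so no contradiction arises.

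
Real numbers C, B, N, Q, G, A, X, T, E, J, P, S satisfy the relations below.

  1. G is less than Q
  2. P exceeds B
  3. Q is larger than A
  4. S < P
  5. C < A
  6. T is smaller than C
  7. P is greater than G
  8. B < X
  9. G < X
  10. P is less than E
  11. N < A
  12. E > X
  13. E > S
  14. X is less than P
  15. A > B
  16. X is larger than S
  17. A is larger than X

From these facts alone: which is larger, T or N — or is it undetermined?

undetermined

Following every chain through T: above T we get C, A, Q.
N is not reached, and no chain runs the other way from N to T.
So the given relations leave the order of T and N undetermined.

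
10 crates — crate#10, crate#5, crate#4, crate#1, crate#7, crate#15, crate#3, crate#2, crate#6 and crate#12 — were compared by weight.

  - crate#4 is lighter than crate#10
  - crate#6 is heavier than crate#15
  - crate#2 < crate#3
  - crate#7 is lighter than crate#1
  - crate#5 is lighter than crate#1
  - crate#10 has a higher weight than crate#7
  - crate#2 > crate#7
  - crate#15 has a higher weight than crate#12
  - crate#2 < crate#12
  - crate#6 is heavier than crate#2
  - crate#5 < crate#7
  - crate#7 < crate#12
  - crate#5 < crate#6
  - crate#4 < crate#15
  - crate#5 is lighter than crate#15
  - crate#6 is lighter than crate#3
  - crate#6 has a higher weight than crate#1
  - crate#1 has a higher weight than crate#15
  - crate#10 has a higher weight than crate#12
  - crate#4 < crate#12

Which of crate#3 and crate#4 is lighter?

The relevant relations are crate#4 < crate#12; crate#12 < crate#15; crate#15 < crate#1; crate#1 < crate#6; crate#6 < crate#3.
Chaining these gives crate#4 < crate#12 < crate#15 < crate#1 < crate#6 < crate#3.
So crate#4 < crate#3; crate#4 is the lighter of the two.

crate#4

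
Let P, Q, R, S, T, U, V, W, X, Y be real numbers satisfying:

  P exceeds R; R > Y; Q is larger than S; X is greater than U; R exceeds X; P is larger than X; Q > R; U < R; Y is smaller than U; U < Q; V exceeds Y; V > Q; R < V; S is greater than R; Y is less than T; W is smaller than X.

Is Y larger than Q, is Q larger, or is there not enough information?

Q

Y < U < X < R < S < Q, by transitivity through U, X, R, S.
So Q is larger.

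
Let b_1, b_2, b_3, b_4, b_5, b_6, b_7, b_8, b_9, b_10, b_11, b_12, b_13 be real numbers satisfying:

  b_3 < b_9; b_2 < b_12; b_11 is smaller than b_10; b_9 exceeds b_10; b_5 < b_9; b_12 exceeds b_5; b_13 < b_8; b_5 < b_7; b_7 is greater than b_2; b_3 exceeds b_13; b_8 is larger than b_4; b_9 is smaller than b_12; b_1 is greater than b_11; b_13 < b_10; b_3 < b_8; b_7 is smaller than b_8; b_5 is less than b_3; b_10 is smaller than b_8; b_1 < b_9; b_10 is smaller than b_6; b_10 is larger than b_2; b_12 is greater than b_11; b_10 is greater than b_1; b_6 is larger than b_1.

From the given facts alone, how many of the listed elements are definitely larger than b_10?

The elements the relations force above b_10 are b_9, b_12, b_6, b_8 — no chain reaches any other.
That is 4.

4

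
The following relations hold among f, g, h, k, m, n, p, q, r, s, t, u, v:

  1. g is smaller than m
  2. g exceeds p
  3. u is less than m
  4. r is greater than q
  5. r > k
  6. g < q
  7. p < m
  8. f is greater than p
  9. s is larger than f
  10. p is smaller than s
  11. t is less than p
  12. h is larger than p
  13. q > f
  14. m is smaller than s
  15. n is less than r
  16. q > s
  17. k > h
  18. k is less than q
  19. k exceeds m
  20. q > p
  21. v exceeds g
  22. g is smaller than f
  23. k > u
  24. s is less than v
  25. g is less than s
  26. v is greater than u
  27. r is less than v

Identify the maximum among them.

v

t is not greatest since t < p; p is not greatest since p < m; u is not greatest since u < k; n is not greatest since n < r; g is not greatest since g < s; h is not greatest since h < k; m is not greatest since m < k; k is not greatest since k < q; f is not greatest since f < s; s is not greatest since s < q; q is not greatest since q < r; r is not greatest since r < v.
Only v has nothing above it, so v is the maximum.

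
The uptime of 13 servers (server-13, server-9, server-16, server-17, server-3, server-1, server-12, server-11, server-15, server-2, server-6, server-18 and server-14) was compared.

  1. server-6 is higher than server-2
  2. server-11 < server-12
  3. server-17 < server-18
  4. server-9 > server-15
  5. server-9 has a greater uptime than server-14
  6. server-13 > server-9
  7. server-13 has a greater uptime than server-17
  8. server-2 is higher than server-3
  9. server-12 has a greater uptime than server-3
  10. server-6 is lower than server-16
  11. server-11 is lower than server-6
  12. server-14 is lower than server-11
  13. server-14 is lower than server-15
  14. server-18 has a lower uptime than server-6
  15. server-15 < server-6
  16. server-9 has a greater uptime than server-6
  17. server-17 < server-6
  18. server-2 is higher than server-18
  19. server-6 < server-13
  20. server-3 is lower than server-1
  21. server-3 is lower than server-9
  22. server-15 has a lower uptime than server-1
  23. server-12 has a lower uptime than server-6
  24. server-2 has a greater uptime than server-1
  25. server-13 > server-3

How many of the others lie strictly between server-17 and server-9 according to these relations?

The relations place server-17 below server-9. An element lies strictly between them when it is forced above server-17 and also forced below server-9.
Above server-17: {server-18, server-2, server-6, server-16, server-13}. Below server-9: {server-3, server-14, server-18, server-11, server-12, server-15, server-1, server-2, server-6}.
Intersection: {server-18, server-2, server-6} — 3.

3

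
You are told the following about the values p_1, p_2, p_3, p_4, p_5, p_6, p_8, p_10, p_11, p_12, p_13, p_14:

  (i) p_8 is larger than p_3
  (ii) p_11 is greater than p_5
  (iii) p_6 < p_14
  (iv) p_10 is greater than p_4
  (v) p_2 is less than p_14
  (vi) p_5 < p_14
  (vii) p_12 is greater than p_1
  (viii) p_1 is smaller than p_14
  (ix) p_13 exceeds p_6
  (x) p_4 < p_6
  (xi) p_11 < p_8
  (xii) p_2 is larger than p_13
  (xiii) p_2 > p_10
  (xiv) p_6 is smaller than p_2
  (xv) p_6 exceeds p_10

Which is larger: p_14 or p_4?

p_14

p_4 < p_10 < p_6 < p_13 < p_2 < p_14, by transitivity through p_10, p_6, p_13, p_2.
So p_4 < p_14; p_14 is the larger of the two.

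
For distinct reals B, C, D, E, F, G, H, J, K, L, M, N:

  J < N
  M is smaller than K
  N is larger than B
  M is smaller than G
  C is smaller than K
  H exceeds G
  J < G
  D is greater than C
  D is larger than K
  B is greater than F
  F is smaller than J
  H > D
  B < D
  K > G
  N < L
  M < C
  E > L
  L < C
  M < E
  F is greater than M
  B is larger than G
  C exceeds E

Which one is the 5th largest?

Piecing the relations together gives one ordering: M < F < J < G < B < N < L < E < C < K < D < H.
Counting 5 from the largest end gives E.

E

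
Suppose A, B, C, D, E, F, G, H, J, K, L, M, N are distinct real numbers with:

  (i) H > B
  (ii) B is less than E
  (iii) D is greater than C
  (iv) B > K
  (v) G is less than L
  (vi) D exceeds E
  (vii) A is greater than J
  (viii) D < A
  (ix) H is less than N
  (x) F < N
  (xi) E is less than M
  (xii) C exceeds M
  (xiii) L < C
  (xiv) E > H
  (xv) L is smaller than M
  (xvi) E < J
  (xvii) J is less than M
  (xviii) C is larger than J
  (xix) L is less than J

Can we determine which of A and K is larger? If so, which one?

A

The relevant relations are K < B; B < H; H < E; E < J; J < M; M < C; C < D; D < A.
Chaining these gives K < B < H < E < J < M < C < D < A.
So A is larger.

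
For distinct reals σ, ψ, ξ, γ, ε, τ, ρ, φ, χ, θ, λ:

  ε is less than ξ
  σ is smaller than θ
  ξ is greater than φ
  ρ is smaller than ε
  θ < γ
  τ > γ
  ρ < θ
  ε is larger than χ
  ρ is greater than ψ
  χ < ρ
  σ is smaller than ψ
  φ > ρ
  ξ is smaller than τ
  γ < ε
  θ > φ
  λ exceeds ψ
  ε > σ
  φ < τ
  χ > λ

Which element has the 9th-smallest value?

ε

Chaining the given pairs: σ < ψ < λ < χ < ρ < φ < θ < γ < ε < ξ < τ.
The 9th smallest is ε.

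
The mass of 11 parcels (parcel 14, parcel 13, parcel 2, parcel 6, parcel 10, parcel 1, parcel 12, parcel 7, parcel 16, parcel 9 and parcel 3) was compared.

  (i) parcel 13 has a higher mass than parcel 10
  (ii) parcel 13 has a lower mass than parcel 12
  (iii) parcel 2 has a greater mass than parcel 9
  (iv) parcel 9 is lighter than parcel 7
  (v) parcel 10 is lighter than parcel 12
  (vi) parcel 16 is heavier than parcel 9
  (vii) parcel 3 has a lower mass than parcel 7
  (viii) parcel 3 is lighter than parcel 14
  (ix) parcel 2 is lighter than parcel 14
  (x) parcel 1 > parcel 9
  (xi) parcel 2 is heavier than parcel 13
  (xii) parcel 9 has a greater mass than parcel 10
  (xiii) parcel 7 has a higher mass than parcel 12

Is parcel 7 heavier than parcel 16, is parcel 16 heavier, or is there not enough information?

Following every chain through parcel 16: below parcel 16 we get parcel 10, parcel 9.
parcel 7 is not reached, and no chain runs the other way from parcel 7 to parcel 16.
So the given relations leave the order of parcel 16 and parcel 7 undetermined.

undetermined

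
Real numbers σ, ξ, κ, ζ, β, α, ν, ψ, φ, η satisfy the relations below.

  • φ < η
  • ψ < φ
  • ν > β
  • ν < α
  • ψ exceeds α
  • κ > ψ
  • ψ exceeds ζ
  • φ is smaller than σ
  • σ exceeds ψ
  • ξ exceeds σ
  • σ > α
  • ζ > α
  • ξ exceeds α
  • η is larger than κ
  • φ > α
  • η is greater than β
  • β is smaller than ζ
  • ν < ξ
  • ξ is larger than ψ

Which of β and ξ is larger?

ξ

β < ν < α < ζ < ψ < φ < σ < ξ, by transitivity through ν, α, ζ, ψ, φ, σ.
So β < ξ; ξ is the larger of the two.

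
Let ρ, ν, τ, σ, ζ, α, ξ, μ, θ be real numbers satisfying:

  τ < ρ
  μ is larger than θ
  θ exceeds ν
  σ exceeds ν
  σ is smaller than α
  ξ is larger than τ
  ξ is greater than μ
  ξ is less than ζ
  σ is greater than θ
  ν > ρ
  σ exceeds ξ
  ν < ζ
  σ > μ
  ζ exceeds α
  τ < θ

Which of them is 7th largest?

The consecutive relations fix a unique order: τ < ρ < ν < θ < μ < ξ < σ < α < ζ.
Counting 7 from the largest end gives ν.

ν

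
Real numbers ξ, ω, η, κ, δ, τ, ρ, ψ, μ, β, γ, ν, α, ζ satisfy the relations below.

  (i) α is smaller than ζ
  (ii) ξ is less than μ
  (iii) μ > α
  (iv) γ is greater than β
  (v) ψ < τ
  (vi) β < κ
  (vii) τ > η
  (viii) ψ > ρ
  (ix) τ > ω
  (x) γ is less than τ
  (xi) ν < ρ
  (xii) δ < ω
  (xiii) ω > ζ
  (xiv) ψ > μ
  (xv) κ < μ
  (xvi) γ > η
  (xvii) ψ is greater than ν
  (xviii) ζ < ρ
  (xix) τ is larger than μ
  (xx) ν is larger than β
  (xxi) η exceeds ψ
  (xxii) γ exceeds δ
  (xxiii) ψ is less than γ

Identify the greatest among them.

Chaining downward from τ: directly below it, μ, ψ, η, ω, γ; then β, ξ, κ, α, ν, δ, ζ, ρ.
That covers every other element, and nothing is given above τ, so τ is the greatest.

τ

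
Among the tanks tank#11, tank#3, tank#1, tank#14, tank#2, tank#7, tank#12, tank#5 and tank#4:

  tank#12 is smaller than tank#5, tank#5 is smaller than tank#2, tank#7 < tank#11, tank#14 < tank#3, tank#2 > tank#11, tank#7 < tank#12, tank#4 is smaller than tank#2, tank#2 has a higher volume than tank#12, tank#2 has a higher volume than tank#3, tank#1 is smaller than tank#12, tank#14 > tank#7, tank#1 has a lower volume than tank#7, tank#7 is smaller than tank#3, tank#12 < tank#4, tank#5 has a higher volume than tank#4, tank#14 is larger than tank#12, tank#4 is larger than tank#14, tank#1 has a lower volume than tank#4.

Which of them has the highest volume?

tank#2

tank#1 is not greatest since tank#1 < tank#7; tank#7 is not greatest since tank#7 < tank#12; tank#12 is not greatest since tank#12 < tank#4; tank#14 is not greatest since tank#14 < tank#4; tank#4 is not greatest since tank#4 < tank#5; tank#11 is not greatest since tank#11 < tank#2; tank#5 is not greatest since tank#5 < tank#2; tank#3 is not greatest since tank#3 < tank#2.
Only tank#2 has nothing above it, so tank#2 is the highest volume.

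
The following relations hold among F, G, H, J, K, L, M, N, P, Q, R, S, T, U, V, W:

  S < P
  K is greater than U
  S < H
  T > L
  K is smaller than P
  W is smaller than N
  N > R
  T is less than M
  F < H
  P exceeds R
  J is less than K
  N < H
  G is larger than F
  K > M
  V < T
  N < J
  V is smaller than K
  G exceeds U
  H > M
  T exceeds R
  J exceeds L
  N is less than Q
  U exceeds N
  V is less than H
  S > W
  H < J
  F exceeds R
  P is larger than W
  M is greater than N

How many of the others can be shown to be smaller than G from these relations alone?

The elements the relations force below G are W, R, N, F, U — no chain reaches any other.
That is 5.

5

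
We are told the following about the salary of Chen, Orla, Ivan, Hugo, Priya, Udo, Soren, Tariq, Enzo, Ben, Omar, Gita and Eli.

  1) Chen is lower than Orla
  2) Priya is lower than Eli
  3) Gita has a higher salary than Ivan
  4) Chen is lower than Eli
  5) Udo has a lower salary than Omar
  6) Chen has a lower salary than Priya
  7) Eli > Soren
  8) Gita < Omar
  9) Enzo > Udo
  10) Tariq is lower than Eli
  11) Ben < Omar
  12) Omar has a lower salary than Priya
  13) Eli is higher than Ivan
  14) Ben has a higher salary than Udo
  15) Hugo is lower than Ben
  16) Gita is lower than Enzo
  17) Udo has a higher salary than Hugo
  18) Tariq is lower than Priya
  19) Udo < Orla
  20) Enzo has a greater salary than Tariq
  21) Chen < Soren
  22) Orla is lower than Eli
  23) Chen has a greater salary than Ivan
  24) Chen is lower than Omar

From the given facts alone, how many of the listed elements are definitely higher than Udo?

6

The elements the relations force above Udo are Enzo, Ben, Omar, Priya, Orla, Eli — no chain reaches any other.
That is 6.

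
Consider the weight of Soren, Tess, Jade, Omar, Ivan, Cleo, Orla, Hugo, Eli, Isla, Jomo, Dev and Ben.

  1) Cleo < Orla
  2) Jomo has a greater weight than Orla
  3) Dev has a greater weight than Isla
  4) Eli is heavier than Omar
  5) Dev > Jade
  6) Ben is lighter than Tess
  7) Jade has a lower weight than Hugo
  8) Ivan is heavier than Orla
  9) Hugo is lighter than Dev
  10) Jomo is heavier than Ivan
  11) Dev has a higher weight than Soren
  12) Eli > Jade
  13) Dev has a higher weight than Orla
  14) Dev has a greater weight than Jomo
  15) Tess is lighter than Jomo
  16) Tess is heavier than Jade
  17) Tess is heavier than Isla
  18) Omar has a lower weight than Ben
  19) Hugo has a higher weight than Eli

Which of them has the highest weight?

Jade is not greatest since Jade < Hugo; Cleo is not greatest since Cleo < Orla; Omar is not greatest since Omar < Ben; Isla is not greatest since Isla < Tess; Orla is not greatest since Orla < Jomo; Ben is not greatest since Ben < Tess; Tess is not greatest since Tess < Jomo; Eli is not greatest since Eli < Hugo; Ivan is not greatest since Ivan < Jomo; Jomo is not greatest since Jomo < Dev; Soren is not greatest since Soren < Dev; Hugo is not greatest since Hugo < Dev.
Only Dev has nothing above it, so Dev is the highest weight.

Dev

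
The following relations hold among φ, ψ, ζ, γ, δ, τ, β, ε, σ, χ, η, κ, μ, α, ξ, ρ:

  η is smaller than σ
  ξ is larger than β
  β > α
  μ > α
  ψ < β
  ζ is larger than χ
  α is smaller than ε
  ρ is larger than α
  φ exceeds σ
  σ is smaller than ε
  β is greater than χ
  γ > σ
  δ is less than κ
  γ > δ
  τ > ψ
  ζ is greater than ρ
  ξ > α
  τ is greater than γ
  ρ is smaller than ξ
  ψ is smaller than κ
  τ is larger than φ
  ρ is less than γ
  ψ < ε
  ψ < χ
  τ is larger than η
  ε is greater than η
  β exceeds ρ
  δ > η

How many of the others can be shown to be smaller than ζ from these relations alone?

4

From ζ the given relations immediately reach ρ, χ.
From those, ψ, α — 4 in total.
No other element is forced below ζ by the given relations, so the count is 4.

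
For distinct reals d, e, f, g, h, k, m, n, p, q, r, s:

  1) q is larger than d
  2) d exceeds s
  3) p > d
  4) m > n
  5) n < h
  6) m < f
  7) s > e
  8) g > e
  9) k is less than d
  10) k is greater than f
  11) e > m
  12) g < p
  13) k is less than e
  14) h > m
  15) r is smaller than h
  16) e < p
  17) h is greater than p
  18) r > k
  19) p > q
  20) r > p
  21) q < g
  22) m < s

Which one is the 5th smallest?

Piecing the relations together gives one ordering: n < m < f < k < e < s < d < q < g < p < r < h.
The 5th smallest is e.

e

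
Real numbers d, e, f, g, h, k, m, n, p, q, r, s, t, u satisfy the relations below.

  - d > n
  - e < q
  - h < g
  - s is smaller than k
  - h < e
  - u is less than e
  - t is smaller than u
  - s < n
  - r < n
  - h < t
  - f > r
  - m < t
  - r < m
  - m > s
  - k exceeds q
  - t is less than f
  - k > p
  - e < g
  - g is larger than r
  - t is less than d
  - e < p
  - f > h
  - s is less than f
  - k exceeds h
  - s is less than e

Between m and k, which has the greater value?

k

Link the given pairs in sequence: m < t; t < u; u < e; e < q; q < k.
Together: m < t < u < e < q < k.
So m < k; k is the larger of the two.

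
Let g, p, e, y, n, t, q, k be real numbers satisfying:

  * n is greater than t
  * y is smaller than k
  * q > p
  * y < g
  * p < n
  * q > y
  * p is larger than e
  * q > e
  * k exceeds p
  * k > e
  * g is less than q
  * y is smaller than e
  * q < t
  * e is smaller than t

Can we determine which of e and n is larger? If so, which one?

n

Chaining the given relations: e < p < q < t < n.
So n is larger.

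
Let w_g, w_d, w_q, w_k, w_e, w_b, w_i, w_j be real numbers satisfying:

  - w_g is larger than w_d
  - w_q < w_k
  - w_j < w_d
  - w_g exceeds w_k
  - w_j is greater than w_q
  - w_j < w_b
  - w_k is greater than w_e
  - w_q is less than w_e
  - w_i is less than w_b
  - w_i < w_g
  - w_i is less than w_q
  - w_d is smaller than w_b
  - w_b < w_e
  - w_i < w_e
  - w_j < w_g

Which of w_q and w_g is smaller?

w_q < w_j and w_j < w_d give w_q < w_d.
With w_d < w_b: w_q < w_j < w_d < w_b.
With w_b < w_e: w_q < w_j < w_d < w_b < w_e.
Then w_e < w_k extends the chain to w_k.
Then w_k < w_g extends the chain to w_g.
So w_q < w_g; w_q is the smaller of the two.

w_q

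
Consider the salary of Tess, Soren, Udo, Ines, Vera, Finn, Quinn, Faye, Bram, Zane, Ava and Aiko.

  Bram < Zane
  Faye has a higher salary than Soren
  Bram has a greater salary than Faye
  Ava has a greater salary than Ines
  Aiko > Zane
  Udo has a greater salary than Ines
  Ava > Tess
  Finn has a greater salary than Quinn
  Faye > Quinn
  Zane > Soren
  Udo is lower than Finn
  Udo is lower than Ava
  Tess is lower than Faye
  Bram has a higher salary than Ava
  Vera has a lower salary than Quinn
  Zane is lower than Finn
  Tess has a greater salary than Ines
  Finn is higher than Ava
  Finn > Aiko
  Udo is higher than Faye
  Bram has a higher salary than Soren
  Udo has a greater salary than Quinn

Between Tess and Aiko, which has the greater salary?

Aiko

Tess < Faye and Faye < Udo give Tess < Udo.
Then Udo < Ava extends the chain to Ava.
Then Ava < Bram extends the chain to Bram.
Then Bram < Zane extends the chain to Zane.
Then Zane < Aiko extends the chain to Aiko.
So Tess < Aiko; Aiko is the higher of the two.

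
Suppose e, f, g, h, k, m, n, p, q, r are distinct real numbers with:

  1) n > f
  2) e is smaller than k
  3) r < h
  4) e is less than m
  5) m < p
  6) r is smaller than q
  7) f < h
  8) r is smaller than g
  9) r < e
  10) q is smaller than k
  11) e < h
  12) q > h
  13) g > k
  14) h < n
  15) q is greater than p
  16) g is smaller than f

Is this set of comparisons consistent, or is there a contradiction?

Chaining the given relations yields q < k < g < f < h, so q < h. But one relation states h < q. These cannot both hold.

inconsistent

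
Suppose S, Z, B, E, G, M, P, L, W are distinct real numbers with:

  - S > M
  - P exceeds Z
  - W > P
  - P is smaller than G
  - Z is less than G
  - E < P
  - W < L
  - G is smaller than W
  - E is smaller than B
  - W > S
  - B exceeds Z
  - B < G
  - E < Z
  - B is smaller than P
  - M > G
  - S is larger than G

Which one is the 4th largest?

Chaining the given pairs: E < Z < B < P < G < M < S < W < L.
The 4th largest is M.

M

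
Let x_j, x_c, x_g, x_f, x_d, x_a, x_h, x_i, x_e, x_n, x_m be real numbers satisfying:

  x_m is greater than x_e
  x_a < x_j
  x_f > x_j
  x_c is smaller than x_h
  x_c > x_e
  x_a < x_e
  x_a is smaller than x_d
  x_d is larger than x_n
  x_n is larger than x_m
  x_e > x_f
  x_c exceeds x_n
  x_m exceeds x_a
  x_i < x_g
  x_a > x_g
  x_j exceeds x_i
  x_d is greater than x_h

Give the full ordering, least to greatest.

x_i < x_g < x_a < x_j < x_f < x_e < x_m < x_n < x_c < x_h < x_d

The consecutive links are each given: x_i < x_g; x_g < x_a; x_a < x_j; x_j < x_f; x_f < x_e; x_e < x_m; x_m < x_n; x_n < x_c; x_c < x_h; x_h < x_d.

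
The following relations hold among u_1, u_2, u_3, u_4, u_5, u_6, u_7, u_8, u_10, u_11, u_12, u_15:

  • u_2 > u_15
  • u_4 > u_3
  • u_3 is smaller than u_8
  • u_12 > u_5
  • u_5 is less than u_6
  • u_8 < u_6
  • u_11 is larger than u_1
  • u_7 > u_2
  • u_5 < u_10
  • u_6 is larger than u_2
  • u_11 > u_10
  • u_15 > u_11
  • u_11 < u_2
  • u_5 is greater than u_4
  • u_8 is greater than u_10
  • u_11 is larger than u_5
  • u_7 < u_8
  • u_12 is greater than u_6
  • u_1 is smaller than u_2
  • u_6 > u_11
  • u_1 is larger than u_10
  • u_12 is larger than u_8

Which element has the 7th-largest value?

u_11

Piecing the relations together gives one ordering: u_3 < u_4 < u_5 < u_10 < u_1 < u_11 < u_15 < u_2 < u_7 < u_8 < u_6 < u_12.
The 7th largest is u_11.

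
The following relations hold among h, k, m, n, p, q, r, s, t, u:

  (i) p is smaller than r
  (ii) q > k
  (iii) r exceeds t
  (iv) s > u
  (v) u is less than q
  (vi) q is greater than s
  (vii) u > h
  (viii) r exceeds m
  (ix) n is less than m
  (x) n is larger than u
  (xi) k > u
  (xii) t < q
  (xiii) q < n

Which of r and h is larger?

Following the relations from h: h < u < q < n < m < r.
So h < r; r is the larger of the two.

r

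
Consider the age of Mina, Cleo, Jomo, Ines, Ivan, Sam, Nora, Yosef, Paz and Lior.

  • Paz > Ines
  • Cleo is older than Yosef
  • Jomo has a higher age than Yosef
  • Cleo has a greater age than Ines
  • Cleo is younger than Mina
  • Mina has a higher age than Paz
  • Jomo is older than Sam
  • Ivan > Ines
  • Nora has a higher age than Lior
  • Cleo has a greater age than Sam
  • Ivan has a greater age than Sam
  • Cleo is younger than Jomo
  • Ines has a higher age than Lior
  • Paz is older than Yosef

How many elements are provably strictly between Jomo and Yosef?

1

Chaining upward from Yosef reaches: Cleo, Paz, Mina.
Chaining downward from Jomo reaches: Sam, Lior, Ines, Cleo.
Strictly between Yosef and Jomo are those in both lists: Cleo — 1 element.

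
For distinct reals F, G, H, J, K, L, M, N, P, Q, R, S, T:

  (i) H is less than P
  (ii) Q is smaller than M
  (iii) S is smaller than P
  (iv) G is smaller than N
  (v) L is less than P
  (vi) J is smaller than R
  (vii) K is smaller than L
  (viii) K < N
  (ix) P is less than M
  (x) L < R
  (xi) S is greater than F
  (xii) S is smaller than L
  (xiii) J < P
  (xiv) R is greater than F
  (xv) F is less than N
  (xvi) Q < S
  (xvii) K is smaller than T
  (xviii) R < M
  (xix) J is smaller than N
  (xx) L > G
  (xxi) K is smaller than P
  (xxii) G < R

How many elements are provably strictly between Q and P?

2

The relations place Q below P. An element lies strictly between them when it is forced above Q and also forced below P.
Above Q: {S, L, R, M}. Below P: {J, K, H, F, S, G, L}.
Intersection: {S, L} — 2.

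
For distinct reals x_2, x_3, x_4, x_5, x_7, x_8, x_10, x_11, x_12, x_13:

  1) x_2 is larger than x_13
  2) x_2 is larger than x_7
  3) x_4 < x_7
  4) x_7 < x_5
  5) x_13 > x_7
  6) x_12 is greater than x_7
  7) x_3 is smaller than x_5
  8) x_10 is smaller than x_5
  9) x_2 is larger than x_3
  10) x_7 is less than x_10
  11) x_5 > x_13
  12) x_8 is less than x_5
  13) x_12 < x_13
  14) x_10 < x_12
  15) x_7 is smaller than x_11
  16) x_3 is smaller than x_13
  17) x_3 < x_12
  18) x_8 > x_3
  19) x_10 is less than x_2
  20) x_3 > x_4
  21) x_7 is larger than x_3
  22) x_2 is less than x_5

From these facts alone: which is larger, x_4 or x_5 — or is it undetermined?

x_5

x_4 < x_3 and x_3 < x_7 give x_4 < x_7.
Then x_7 < x_10 extends the chain to x_10.
Then x_10 < x_12 extends the chain to x_12.
Then x_12 < x_13 extends the chain to x_13.
Then x_13 < x_2 extends the chain to x_2.
With x_2 < x_5: x_4 < x_3 < x_7 < x_10 < x_12 < x_13 < x_2 < x_5.
So x_5 is larger.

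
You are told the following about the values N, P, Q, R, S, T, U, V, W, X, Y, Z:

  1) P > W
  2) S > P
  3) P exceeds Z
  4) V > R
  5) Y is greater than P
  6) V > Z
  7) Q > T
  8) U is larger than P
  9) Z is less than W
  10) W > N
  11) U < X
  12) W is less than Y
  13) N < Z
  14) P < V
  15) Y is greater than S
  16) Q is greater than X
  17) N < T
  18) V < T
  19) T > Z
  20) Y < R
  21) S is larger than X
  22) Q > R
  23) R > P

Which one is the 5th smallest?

The consecutive relations fix a unique order: N < Z < W < P < U < X < S < Y < R < V < T < Q.
The 5th smallest is U.

U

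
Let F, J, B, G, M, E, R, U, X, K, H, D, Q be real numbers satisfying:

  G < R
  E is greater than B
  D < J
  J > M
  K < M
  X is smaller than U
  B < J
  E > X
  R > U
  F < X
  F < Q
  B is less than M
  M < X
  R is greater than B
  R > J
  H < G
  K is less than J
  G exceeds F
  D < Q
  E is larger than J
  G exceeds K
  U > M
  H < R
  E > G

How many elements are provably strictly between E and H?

1

Chaining upward from H reaches: G, R.
Chaining downward from E reaches: K, D, B, F, M, J, X, G.
Strictly between H and E are those in both lists: G — 1 element.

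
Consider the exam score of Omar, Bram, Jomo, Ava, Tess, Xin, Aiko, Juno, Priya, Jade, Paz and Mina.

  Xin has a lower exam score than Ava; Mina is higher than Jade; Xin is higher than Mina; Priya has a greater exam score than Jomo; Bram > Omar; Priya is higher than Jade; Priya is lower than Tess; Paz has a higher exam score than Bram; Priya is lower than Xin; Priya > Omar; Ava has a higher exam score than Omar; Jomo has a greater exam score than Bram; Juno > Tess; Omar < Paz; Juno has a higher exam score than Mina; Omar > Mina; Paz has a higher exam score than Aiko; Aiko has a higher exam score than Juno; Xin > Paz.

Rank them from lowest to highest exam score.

Nothing is placed below Jade, so it is least; from there Jade < Mina; Mina < Omar; Omar < Bram; Bram < Jomo; Jomo < Priya; Priya < Tess; Tess < Juno; Juno < Aiko; Aiko < Paz; Paz < Xin; Xin < Ava, each given directly.

Jade < Mina < Omar < Bram < Jomo < Priya < Tess < Juno < Aiko < Paz < Xin < Ava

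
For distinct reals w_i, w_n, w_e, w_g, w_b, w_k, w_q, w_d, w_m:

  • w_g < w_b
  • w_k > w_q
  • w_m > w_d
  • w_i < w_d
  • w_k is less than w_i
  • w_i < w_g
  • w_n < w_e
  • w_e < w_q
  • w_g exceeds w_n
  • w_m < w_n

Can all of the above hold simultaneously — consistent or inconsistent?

inconsistent

Chaining the given relations yields w_e < w_q < w_k < w_i < w_d < w_m < w_n, so w_e < w_n. But one relation states w_n < w_e. These cannot both hold.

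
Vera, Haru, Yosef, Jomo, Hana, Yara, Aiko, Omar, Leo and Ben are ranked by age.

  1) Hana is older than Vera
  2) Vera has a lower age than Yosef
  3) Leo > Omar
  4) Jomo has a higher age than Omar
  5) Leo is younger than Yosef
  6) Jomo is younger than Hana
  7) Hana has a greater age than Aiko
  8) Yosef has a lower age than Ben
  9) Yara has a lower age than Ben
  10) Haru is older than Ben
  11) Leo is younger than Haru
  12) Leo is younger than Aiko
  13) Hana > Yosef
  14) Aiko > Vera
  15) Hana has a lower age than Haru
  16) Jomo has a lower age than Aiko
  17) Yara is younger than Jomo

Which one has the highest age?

Chaining downward from Haru: directly below it, Leo, Hana, Ben; then Omar, Yara, Jomo, Vera, Aiko, Yosef.
That covers every other element, and nothing is given above Haru, so Haru is the highest age.

Haru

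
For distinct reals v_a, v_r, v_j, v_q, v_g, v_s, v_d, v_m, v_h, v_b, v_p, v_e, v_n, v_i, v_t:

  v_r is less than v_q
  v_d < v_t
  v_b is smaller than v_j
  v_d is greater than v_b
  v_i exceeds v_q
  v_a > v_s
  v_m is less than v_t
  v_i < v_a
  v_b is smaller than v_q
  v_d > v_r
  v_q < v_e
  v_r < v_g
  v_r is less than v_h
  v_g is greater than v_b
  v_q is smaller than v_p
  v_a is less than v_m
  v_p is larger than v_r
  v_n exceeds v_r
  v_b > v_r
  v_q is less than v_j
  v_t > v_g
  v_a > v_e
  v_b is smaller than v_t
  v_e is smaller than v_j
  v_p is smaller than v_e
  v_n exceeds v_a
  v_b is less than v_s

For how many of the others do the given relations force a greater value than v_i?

4

Directly above v_i: v_a.
One step further: v_m, v_n (3 so far).
One step further: v_t (4 so far).
No other element is forced above v_i by the given relations, so the count is 4.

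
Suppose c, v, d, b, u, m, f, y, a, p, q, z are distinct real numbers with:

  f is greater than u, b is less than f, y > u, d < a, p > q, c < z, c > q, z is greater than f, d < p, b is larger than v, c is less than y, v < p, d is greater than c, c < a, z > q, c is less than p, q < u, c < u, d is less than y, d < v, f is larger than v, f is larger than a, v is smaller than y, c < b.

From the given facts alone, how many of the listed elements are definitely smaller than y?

5

From y the given relations immediately reach c, d, v, u.
From those, q — 5 in total.
Nothing else is reachable below y; 5 in all.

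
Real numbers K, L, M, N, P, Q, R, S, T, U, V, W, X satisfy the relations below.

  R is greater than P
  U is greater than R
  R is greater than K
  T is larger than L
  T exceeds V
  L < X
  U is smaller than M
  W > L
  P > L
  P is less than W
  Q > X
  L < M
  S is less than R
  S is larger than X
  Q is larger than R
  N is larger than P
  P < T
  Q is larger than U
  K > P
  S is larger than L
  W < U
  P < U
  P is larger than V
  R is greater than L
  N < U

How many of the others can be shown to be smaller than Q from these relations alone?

10

The elements the relations force below Q are L, V, X, P, N, W, K, S, R, U — no chain reaches any other.
That is 10.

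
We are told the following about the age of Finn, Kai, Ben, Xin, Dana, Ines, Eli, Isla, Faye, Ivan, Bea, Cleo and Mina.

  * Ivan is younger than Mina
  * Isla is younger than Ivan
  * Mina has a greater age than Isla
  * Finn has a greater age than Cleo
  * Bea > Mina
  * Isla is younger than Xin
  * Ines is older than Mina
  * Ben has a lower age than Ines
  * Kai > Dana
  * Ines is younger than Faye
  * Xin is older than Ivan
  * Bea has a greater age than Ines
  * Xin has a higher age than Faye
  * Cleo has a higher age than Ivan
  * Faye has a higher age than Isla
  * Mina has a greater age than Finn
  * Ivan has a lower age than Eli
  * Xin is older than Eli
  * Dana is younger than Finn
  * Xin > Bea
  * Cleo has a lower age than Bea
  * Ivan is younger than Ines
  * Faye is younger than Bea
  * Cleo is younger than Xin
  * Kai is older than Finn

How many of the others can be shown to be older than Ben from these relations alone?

The elements the relations force above Ben are Ines, Faye, Bea, Xin — no chain reaches any other.
That is 4.

4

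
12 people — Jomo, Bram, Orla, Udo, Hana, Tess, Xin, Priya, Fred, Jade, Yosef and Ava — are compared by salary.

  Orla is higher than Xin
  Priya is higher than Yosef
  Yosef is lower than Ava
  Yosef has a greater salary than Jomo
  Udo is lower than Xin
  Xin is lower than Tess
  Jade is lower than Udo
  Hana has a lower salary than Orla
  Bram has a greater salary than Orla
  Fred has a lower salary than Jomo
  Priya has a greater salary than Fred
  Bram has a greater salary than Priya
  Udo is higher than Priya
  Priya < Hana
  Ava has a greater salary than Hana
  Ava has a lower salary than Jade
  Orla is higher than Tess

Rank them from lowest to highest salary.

Each adjacent pair is fixed by a given relation: Fred < Jomo; Jomo < Yosef; Yosef < Priya; Priya < Hana; Hana < Ava; Ava < Jade; Jade < Udo; Udo < Xin; Xin < Tess; Tess < Orla; Orla < Bram. Chaining them end to end gives the full order.

Fred < Jomo < Yosef < Priya < Hana < Ava < Jade < Udo < Xin < Tess < Orla < Bram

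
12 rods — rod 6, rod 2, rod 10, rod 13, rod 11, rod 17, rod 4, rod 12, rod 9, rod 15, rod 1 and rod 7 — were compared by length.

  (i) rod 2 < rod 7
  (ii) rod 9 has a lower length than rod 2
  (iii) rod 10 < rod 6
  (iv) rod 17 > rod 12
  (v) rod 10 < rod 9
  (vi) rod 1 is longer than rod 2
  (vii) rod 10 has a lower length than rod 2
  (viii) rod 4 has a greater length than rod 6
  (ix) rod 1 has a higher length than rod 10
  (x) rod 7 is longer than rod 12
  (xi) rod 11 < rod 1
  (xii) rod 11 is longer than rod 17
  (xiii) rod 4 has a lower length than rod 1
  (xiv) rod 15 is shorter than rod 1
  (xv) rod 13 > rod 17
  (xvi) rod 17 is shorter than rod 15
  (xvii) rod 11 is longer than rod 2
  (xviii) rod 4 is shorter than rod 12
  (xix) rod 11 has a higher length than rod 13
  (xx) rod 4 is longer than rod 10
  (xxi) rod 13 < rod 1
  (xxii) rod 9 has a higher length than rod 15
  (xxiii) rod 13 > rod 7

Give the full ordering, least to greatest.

rod 10 < rod 6 < rod 4 < rod 12 < rod 17 < rod 15 < rod 9 < rod 2 < rod 7 < rod 13 < rod 11 < rod 1

Nothing is placed below rod 10, so it is least; from there rod 10 < rod 6; rod 6 < rod 4; rod 4 < rod 12; rod 12 < rod 17; rod 17 < rod 15; rod 15 < rod 9; rod 9 < rod 2; rod 2 < rod 7; rod 7 < rod 13; rod 13 < rod 11; rod 11 < rod 1, each given directly.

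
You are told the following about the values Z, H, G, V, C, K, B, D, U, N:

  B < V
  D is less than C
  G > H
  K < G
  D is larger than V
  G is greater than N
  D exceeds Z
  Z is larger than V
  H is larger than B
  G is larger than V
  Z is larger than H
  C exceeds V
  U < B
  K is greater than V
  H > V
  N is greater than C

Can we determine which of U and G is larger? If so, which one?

U < B and B < V give U < V.
With V < H: U < B < V < H.
With H < Z: U < B < V < H < Z.
Then Z < D extends the chain to D.
Then D < C extends the chain to C.
Then C < N extends the chain to N.
With N < G: U < B < V < H < Z < D < C < N < G.
So G is larger.

G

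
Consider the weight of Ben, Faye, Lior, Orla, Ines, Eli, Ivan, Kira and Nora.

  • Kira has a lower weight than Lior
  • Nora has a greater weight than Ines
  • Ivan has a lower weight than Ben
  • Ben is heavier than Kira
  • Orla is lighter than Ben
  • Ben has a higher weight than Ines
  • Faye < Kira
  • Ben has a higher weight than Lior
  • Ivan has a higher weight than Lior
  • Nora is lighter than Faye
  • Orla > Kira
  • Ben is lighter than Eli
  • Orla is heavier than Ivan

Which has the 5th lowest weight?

Chaining the given pairs: Ines < Nora < Faye < Kira < Lior < Ivan < Orla < Ben < Eli.
Counting 5 from the smallest end gives Lior.

Lior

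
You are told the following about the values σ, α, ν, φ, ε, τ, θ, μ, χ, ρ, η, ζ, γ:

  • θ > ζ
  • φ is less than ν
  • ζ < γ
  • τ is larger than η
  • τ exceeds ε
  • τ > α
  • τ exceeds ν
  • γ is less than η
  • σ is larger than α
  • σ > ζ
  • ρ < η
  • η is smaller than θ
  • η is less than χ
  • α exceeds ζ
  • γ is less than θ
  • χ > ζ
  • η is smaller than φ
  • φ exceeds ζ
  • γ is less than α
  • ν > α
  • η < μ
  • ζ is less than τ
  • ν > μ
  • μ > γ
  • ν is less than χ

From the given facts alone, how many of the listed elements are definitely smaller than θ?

4

Directly below θ: ζ, γ, η.
One step further: ρ (4 so far).
No other element is forced below θ by the given relations, so the count is 4.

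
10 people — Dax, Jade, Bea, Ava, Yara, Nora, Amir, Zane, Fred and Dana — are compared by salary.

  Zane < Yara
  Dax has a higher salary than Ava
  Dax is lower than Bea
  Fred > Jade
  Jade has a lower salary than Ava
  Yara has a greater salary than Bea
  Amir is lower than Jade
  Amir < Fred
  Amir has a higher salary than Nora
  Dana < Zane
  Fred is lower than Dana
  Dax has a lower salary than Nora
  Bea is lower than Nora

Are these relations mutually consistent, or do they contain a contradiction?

We have Amir < Jade stated directly, yet also Jade < Ava < Dax < Bea < Nora < Amir by chaining the others — so Jade < Amir. Contradiction.

inconsistent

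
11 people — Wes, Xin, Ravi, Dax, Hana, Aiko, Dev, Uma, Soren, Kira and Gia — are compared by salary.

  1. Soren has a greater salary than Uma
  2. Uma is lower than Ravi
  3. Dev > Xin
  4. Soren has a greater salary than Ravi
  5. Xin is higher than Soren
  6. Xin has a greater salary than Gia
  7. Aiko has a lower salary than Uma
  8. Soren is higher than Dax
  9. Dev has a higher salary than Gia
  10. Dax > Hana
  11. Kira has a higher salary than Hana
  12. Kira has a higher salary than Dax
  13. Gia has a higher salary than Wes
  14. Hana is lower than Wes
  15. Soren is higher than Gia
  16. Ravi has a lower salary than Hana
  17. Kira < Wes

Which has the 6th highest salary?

Piecing the relations together gives one ordering: Aiko < Uma < Ravi < Hana < Dax < Kira < Wes < Gia < Soren < Xin < Dev.
The 6th largest is Kira.

Kira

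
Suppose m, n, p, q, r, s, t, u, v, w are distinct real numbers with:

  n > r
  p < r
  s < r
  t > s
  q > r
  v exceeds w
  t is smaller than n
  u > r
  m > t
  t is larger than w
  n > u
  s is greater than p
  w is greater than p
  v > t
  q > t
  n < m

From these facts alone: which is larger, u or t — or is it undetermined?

Following every chain through t: above t we get q, n, m, v; below t we get p, s, w.
u is not reached, and no chain runs the other way from u to t.
So the given relations leave the order of t and u undetermined.

undetermined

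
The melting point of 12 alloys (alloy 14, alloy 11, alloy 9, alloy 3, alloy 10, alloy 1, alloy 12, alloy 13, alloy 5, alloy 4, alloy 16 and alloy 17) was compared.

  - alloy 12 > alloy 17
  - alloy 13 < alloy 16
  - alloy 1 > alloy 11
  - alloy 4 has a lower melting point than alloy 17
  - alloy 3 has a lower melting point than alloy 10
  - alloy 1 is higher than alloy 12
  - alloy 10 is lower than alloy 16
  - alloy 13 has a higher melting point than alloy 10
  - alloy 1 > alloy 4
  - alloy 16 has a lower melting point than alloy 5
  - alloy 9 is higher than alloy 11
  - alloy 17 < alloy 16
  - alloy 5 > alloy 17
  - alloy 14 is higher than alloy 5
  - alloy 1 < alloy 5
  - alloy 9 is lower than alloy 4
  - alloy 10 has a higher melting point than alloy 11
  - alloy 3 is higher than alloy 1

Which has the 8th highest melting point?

Chaining the given pairs: alloy 11 < alloy 9 < alloy 4 < alloy 17 < alloy 12 < alloy 1 < alloy 3 < alloy 10 < alloy 13 < alloy 16 < alloy 5 < alloy 14.
Counting 8 from the largest end gives alloy 12.

alloy 12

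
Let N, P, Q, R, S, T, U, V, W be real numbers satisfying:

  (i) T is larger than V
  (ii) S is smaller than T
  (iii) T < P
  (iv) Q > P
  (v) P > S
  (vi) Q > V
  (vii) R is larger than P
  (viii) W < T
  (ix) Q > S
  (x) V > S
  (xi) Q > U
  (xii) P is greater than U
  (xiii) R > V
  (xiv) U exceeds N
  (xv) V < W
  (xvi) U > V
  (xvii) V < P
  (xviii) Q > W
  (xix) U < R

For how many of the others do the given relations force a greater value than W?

The elements the relations force above W are T, P, Q, R — no chain reaches any other.
That is 4.

4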